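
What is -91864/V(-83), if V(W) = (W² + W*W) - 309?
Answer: -91864/13469 ≈ -6.8204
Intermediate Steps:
V(W) = -309 + 2*W² (V(W) = (W² + W²) - 309 = 2*W² - 309 = -309 + 2*W²)
-91864/V(-83) = -91864/(-309 + 2*(-83)²) = -91864/(-309 + 2*6889) = -91864/(-309 + 13778) = -91864/13469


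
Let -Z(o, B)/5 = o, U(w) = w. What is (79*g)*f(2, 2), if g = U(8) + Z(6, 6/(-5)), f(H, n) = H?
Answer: -3476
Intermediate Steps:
Z(o, B) = -5*o
g = -22 (g = 8 - 5*6 = 8 - 30 = -22)
(79*g)*f(2, 2) = (79*(-22))*2 = -1738*2 = -3476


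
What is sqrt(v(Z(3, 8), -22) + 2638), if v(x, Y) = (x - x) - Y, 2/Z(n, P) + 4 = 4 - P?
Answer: 2*sqrt(665) ≈ 51.575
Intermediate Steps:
Z(n, P) = -2/P (Z(n, P) = 2/(-4 + (4 - P)) = 2/((-P)) = 2*(-1/P) = -2/P)
v(x, Y) = -Y (v(x, Y) = 0 - Y = -Y)
sqrt(v(Z(3, 8), -22) + 2638) = sqrt(-1*(-22) + 2638) = sqrt(22 + 2638) = sqrt(2660) = 2*sqrt(665)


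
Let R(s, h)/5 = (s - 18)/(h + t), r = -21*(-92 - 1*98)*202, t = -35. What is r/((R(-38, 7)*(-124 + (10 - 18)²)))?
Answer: -13433/10 ≈ -1343.3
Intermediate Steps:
r = 805980 (r = -21*(-92 - 98)*202 = -21*(-190)*202 = 3990*202 = 805980)
R(s, h) = 5*(-18 + s)/(-35 + h) (R(s, h) = 5*((s - 18)/(h - 35)) = 5*((-18 + s)/(-35 + h)) = 5*(-18 + s)/(-35 + h))
r/((R(-38, 7)*(-124 + (10 - 18)²))) = 805980/(((5*(-18 - 38)/(-35 + 7))*(-124 + (10 - 18)²))) = 805980/(((5*(-56)/(-28))*(-124 + (-8)²))) = 805980/(((5*(-1/28)*(-56))*(-124 + 64))) = 805980/((10*(-60))) = 805980/(-600) = 805980*(-1/600) = -13433/10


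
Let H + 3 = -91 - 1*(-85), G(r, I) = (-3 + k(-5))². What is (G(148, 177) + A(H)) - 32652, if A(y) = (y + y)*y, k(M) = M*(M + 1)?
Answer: -32201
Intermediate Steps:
k(M) = M*(1 + M)
G(r, I) = 289 (G(r, I) = (-3 - 5*(1 - 5))² = (-3 - 5*(-4))² = (-3 + 20)² = 17² = 289)
H = -9 (H = -3 + (-91 - 1*(-85)) = -3 + (-91 + 85) = -3 - 6 = -9)
A(y) = 2*y² (A(y) = (2*y)*y = 2*y²)
(G(148, 177) + A(H)) - 32652 = (289 + 2*(-9)²) - 32652 = (289 + 2*81) - 32652 = (289 + 162) - 32652 = 451 - 32652 = -32201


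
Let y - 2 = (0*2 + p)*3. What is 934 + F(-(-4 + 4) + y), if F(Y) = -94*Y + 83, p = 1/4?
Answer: 1517/2 ≈ 758.50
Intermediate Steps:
p = ¼ (p = 1*(¼) = ¼ ≈ 0.25000)
y = 11/4 (y = 2 + (0*2 + ¼)*3 = 2 + (0 + ¼)*3 = 2 + (¼)*3 = 2 + ¾ = 11/4 ≈ 2.7500)
F(Y) = 83 - 94*Y
934 + F(-(-4 + 4) + y) = 934 + (83 - 94*(-(-4 + 4) + 11/4)) = 934 + (83 - 94*(-1*0 + 11/4)) = 934 + (83 - 94*(0 + 11/4)) = 934 + (83 - 94*11/4) = 934 + (83 - 517/2) = 934 - 351/2 = 1517/2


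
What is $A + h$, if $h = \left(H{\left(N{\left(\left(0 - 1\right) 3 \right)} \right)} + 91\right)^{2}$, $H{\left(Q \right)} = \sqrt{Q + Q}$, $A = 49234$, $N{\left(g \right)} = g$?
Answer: $57509 + 182 i \sqrt{6} \approx 57509.0 + 445.81 i$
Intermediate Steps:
$H{\left(Q \right)} = \sqrt{2} \sqrt{Q}$ ($H{\left(Q \right)} = \sqrt{2 Q} = \sqrt{2} \sqrt{Q}$)
$h = \left(91 + i \sqrt{6}\right)^{2}$ ($h = \left(\sqrt{2} \sqrt{\left(0 - 1\right) 3} + 91\right)^{2} = \left(\sqrt{2} \sqrt{\left(-1\right) 3} + 91\right)^{2} = \left(\sqrt{2} \sqrt{-3} + 91\right)^{2} = \left(\sqrt{2} i \sqrt{3} + 91\right)^{2} = \left(i \sqrt{6} + 91\right)^{2} = \left(91 + i \sqrt{6}\right)^{2} \approx 8275.0 + 445.81 i$)
$A + h = 49234 + \left(91 + i \sqrt{6}\right)^{2}$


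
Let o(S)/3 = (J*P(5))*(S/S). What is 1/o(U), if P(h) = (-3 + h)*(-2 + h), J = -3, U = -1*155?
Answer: -1/54 ≈ -0.018519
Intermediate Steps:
U = -155
o(S) = -54 (o(S) = 3*((-3*(6 + 5² - 5*5))*(S/S)) = 3*(-3*(6 + 25 - 25)*1) = 3*(-3*6*1) = 3*(-18*1) = 3*(-18) = -54)
1/o(U) = 1/(-54) = -1/54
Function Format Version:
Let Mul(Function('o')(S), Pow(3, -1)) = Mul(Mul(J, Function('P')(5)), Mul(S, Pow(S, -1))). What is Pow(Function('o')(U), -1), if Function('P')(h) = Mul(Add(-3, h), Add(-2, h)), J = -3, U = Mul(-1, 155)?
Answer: Rational(-1, 54) ≈ -0.018519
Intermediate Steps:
U = -155
Function('o')(S) = -54 (Function('o')(S) = Mul(3, Mul(Mul(-3, Add(6, Pow(5, 2), Mul(-5, 5))), Mul(S, Pow(S, -1)))) = Mul(3, Mul(Mul(-3, Add(6, 25, -25)), 1)) = Mul(3, Mul(Mul(-3, 6), 1)) = Mul(3, Mul(-18, 1)) = Mul(3, -18) = -54)
Pow(Function('o')(U), -1) = Pow(-54, -1) = Rational(-1, 54)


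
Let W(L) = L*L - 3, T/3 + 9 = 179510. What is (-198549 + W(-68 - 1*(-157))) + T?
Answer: 347872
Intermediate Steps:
T = 538503 (T = -27 + 3*179510 = -27 + 538530 = 538503)
W(L) = -3 + L² (W(L) = L² - 3 = -3 + L²)
(-198549 + W(-68 - 1*(-157))) + T = (-198549 + (-3 + (-68 - 1*(-157))²)) + 538503 = (-198549 + (-3 + (-68 + 157)²)) + 538503 = (-198549 + (-3 + 89²)) + 538503 = (-198549 + (-3 + 7921)) + 538503 = (-198549 + 7918) + 538503 = -190631 + 538503 = 347872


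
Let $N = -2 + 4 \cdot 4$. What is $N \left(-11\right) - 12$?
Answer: $-166$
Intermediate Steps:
$N = 14$ ($N = -2 + 16 = 14$)
$N \left(-11\right) - 12 = 14 \left(-11\right) - 12 = -154 - 12 = -166$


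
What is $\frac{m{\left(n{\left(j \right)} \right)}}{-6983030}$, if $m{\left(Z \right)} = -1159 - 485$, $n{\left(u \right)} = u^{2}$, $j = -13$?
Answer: $\frac{822}{3491515} \approx 0.00023543$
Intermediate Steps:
$m{\left(Z \right)} = -1644$ ($m{\left(Z \right)} = -1159 - 485 = -1644$)
$\frac{m{\left(n{\left(j \right)} \right)}}{-6983030} = - \frac{1644}{-6983030} = \left(-1644\right) \left(- \frac{1}{6983030}\right) = \frac{822}{3491515}$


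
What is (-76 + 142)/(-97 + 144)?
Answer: 66/47 ≈ 1.4043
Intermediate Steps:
(-76 + 142)/(-97 + 144) = 66/47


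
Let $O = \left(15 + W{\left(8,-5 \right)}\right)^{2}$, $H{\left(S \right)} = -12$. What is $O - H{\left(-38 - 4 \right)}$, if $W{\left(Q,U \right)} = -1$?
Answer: $208$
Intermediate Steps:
$O = 196$ ($O = \left(15 - 1\right)^{2} = 14^{2} = 196$)
$O - H{\left(-38 - 4 \right)} = 196 - -12 = 196 + 12 = 208$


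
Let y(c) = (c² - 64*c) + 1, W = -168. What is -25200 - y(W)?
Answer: -64177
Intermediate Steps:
y(c) = 1 + c² - 64*c
-25200 - y(W) = -25200 - (1 + (-168)² - 64*(-168)) = -25200 - (1 + 28224 + 10752) = -25200 - 1*38977 = -25200 - 38977 = -64177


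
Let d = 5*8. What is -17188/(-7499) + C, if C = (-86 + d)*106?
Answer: -36547936/7499 ≈ -4873.7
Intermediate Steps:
d = 40
C = -4876 (C = (-86 + 40)*106 = -46*106 = -4876)
-17188/(-7499) + C = -17188/(-7499) - 4876 = -17188*(-1/7499) - 4876 = 17188/7499 - 4876 = -36547936/7499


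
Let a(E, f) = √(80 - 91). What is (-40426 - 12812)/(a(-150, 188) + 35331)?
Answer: -940475889/624139786 + 26619*I*√11/624139786 ≈ -1.5068 + 0.00014145*I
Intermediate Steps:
a(E, f) = I*√11 (a(E, f) = √(-11) = I*√11)
(-40426 - 12812)/(a(-150, 188) + 35331) = (-40426 - 12812)/(I*√11 + 35331) = -53238/(35331 + I*√11)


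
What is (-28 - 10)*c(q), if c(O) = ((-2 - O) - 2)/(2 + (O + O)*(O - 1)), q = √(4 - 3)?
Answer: 95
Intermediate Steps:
q = 1 (q = √1 = 1)
c(O) = (-4 - O)/(2 + 2*O*(-1 + O)) (c(O) = (-4 - O)/(2 + (2*O)*(-1 + O)) = (-4 - O)/(2 + 2*O*(-1 + O)))
(-28 - 10)*c(q) = (-28 - 10)*((-2 - ½*1)/(1 + 1² - 1*1)) = -38*(-2 - ½)/(1 + 1 - 1) = -38*(-5)/(1*2) = -38*(-5)/2 = -38*(-5/2) = 95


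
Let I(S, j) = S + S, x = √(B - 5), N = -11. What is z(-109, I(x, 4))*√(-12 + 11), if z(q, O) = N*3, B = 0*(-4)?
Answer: -33*I ≈ -33.0*I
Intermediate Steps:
B = 0
x = I*√5 (x = √(0 - 5) = √(-5) = I*√5 ≈ 2.2361*I)
I(S, j) = 2*S
z(q, O) = -33 (z(q, O) = -11*3 = -33)
z(-109, I(x, 4))*√(-12 + 11) = -33*√(-12 + 11) = -33*I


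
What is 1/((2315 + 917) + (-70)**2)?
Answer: 1/8132 ≈ 0.00012297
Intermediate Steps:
1/((2315 + 917) + (-70)**2) = 1/(3232 + 4900) = 1/8132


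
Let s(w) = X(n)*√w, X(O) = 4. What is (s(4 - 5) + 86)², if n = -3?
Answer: 7380 + 688*I ≈ 7380.0 + 688.0*I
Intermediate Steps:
s(w) = 4*√w
(s(4 - 5) + 86)² = (4*√(4 - 5) + 86)² = (4*√(-1) + 86)² = (4*I + 86)² = (86 + 4*I)²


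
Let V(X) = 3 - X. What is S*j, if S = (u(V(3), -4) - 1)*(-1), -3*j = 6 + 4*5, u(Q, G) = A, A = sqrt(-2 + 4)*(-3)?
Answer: -26/3 - 26*sqrt(2) ≈ -45.436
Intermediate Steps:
A = -3*sqrt(2) (A = sqrt(2)*(-3) = -3*sqrt(2) ≈ -4.2426)
u(Q, G) = -3*sqrt(2)
j = -26/3 (j = -(6 + 4*5)/3 = -(6 + 20)/3 = -1/3*26 = -26/3 ≈ -8.6667)
S = 1 + 3*sqrt(2) (S = (-3*sqrt(2) - 1)*(-1) = (-1 - 3*sqrt(2))*(-1) = 1 + 3*sqrt(2) ≈ 5.2426)
S*j = (1 + 3*sqrt(2))*(-26/3) = -26/3 - 26*sqrt(2)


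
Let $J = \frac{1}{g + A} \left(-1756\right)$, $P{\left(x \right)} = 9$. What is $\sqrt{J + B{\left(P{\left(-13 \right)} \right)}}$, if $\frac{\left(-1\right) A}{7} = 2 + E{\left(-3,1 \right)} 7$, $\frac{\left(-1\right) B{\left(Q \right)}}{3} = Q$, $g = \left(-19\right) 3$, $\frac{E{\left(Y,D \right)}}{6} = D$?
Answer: $\frac{i \sqrt{2956135}}{365} \approx 4.7105 i$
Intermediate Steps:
$E{\left(Y,D \right)} = 6 D$
$g = -57$
$B{\left(Q \right)} = - 3 Q$
$A = -308$ ($A = - 7 \left(2 + 6 \cdot 1 \cdot 7\right) = - 7 \left(2 + 6 \cdot 7\right) = - 7 \left(2 + 42\right) = \left(-7\right) 44 = -308$)
$J = \frac{1756}{365}$ ($J = \frac{1}{-57 - 308} \left(-1756\right) = \frac{1}{-365} \left(-1756\right) = \left(- \frac{1}{365}\right) \left(-1756\right) = \frac{1756}{365} \approx 4.811$)
$\sqrt{J + B{\left(P{\left(-13 \right)} \right)}} = \sqrt{\frac{1756}{365} - 27} = \sqrt{- \frac{8099}{365}} = \frac{i \sqrt{2956135}}{365}$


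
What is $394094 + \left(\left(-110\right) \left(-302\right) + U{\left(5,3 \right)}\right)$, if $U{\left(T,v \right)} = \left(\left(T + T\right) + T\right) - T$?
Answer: $427324$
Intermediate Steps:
$U{\left(T,v \right)} = 2 T$ ($U{\left(T,v \right)} = \left(2 T + T\right) - T = 3 T - T = 2 T$)
$394094 + \left(\left(-110\right) \left(-302\right) + U{\left(5,3 \right)}\right) = 394094 + \left(\left(-110\right) \left(-302\right) + 2 \cdot 5\right) = 394094 + \left(33220 + 10\right) = 394094 + 33230 = 427324$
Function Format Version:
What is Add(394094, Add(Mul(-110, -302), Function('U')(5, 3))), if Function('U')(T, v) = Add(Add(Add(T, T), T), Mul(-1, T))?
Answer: 427324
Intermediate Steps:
Function('U')(T, v) = Mul(2, T) (Function('U')(T, v) = Add(Add(Mul(2, T), T), Mul(-1, T)) = Add(Mul(3, T), Mul(-1, T)) = Mul(2, T))
Add(394094, Add(Mul(-110, -302), Function('U')(5, 3))) = Add(394094, Add(Mul(-110, -302), Mul(2, 5))) = Add(394094, Add(33220, 10)) = Add(394094, 33230) = 427324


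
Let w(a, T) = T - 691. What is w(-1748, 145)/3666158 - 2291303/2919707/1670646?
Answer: -190834095924149/1277340988333180434 ≈ -0.00014940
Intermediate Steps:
w(a, T) = -691 + T
w(-1748, 145)/3666158 - 2291303/2919707/1670646 = (-691 + 145)/3666158 - 2291303/2919707/1670646 = -546*1/3666158 - 2291303*1/2919707*(1/1670646) = -273/1833079 - 327329/417101*1/1670646 = -273/1833079 - 327329/696828117246 = -190834095924149/1277340988333180434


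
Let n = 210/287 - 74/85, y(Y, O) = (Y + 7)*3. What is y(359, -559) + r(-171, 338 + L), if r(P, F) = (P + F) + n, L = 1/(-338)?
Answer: 1489914373/1177930 ≈ 1264.9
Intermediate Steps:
y(Y, O) = 21 + 3*Y (y(Y, O) = (7 + Y)*3 = 21 + 3*Y)
L = -1/338 ≈ -0.0029586
n = -484/3485 (n = 210*(1/287) - 74*1/85 = 30/41 - 74/85 = -484/3485 ≈ -0.13888)
r(P, F) = -484/3485 + F + P (r(P, F) = (P + F) - 484/3485 = (F + P) - 484/3485 = -484/3485 + F + P)
y(359, -559) + r(-171, 338 + L) = (21 + 3*359) + (-484/3485 + (338 - 1/338) - 171) = (21 + 1077) + (-484/3485 + 114243/338 - 171) = 1098 + 196547233/1177930 = 1489914373/1177930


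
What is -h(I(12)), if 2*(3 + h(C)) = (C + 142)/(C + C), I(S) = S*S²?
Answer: 9433/3456 ≈ 2.7295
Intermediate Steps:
I(S) = S³
h(C) = -3 + (142 + C)/(4*C) (h(C) = -3 + ((C + 142)/(C + C))/2 = -3 + ((142 + C)/((2*C)))/2 = -3 + ((142 + C)*(1/(2*C)))/2 = -3 + ((142 + C)/(2*C))/2 = -3 + (142 + C)/(4*C))
-h(I(12)) = -(142 - 11*12³)/(4*(12³)) = -(142 - 11*1728)/(4*1728) = -(142 - 19008)/(4*1728) = -(-18866)/(4*1728) = -1*(-9433/3456) = 9433/3456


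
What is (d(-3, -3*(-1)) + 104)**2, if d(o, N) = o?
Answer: 10201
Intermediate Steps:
(d(-3, -3*(-1)) + 104)**2 = (-3 + 104)**2 = 101**2 = 10201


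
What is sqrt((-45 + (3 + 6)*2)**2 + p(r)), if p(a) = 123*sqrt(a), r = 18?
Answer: 3*sqrt(81 + 41*sqrt(2)) ≈ 35.367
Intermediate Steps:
sqrt((-45 + (3 + 6)*2)**2 + p(r)) = sqrt((-45 + (3 + 6)*2)**2 + 123*sqrt(18)) = sqrt((-45 + 9*2)**2 + 123*(3*sqrt(2))) = sqrt((-45 + 18)**2 + 369*sqrt(2)) = sqrt((-27)**2 + 369*sqrt(2)) = sqrt(729 + 369*sqrt(2))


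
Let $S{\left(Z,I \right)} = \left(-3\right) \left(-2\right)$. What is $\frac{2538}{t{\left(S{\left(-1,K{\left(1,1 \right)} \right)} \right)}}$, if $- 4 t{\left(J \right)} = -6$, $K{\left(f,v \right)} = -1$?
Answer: $1692$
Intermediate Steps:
$S{\left(Z,I \right)} = 6$
$t{\left(J \right)} = \frac{3}{2}$ ($t{\left(J \right)} = \left(- \frac{1}{4}\right) \left(-6\right) = \frac{3}{2}$)
$\frac{2538}{t{\left(S{\left(-1,K{\left(1,1 \right)} \right)} \right)}} = \frac{2538}{\frac{3}{2}} = 2538 \cdot \frac{2}{3} = 1692$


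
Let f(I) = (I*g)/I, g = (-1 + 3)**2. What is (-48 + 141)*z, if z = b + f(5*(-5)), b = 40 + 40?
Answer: 7812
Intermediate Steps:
g = 4 (g = 2**2 = 4)
f(I) = 4 (f(I) = (I*4)/I = (4*I)/I = 4)
b = 80
z = 84 (z = 80 + 4 = 84)
(-48 + 141)*z = (-48 + 141)*84 = 93*84 = 7812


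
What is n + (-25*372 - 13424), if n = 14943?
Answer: -7781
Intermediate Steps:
n + (-25*372 - 13424) = 14943 + (-25*372 - 13424) = 14943 + (-9300 - 13424) = 14943 - 22724 = -7781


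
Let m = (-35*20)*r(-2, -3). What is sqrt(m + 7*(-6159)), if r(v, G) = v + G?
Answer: I*sqrt(39613) ≈ 199.03*I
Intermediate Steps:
r(v, G) = G + v
m = 3500 (m = (-35*20)*(-3 - 2) = -700*(-5) = 3500)
sqrt(m + 7*(-6159)) = sqrt(3500 + 7*(-6159)) = sqrt(3500 - 43113) = sqrt(-39613) = I*sqrt(39613)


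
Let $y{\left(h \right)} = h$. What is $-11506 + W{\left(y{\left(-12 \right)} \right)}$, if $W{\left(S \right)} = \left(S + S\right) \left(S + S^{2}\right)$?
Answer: $-14674$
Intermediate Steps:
$W{\left(S \right)} = 2 S \left(S + S^{2}\right)$
$-11506 + W{\left(y{\left(-12 \right)} \right)} = -11506 + 2 \left(-12\right)^{2} \left(1 - 12\right) = -11506 + 2 \cdot 144 \left(-11\right) = -11506 - 3168 = -14674$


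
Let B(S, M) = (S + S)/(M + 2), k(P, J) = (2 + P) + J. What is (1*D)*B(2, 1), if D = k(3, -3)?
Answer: 8/3 ≈ 2.6667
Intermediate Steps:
k(P, J) = 2 + J + P
B(S, M) = 2*S/(2 + M) (B(S, M) = (2*S)/(2 + M) = 2*S/(2 + M))
D = 2 (D = 2 - 3 + 3 = 2)
(1*D)*B(2, 1) = (1*2)*(2*2/(2 + 1)) = 2*(2*2/3) = 2*(2*2*(⅓)) = 2*(4/3) = 8/3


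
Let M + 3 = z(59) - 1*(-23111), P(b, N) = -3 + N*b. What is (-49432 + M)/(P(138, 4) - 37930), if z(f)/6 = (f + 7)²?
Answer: 188/37381 ≈ 0.0050293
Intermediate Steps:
z(f) = 6*(7 + f)² (z(f) = 6*(f + 7)² = 6*(7 + f)²)
M = 49244 (M = -3 + (6*(7 + 59)² - 1*(-23111)) = -3 + (6*66² + 23111) = -3 + (6*4356 + 23111) = -3 + (26136 + 23111) = -3 + 49247 = 49244)
(-49432 + M)/(P(138, 4) - 37930) = (-49432 + 49244)/((-3 + 4*138) - 37930) = -188/((-3 + 552) - 37930) = -188/(549 - 37930) = -188/(-37381) = -188*(-1/37381) = 188/37381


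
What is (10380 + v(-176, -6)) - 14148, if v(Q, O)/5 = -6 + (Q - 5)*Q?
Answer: 155482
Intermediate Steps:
v(Q, O) = -30 + 5*Q*(-5 + Q) (v(Q, O) = 5*(-6 + (Q - 5)*Q) = 5*(-6 + (-5 + Q)*Q) = 5*(-6 + Q*(-5 + Q)) = -30 + 5*Q*(-5 + Q))
(10380 + v(-176, -6)) - 14148 = (10380 + (-30 - 25*(-176) + 5*(-176)²)) - 14148 = (10380 + (-30 + 4400 + 5*30976)) - 14148 = (10380 + (-30 + 4400 + 154880)) - 14148 = (10380 + 159250) - 14148 = 169630 - 14148 = 155482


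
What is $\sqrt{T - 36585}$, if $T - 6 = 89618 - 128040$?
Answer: $i \sqrt{75001} \approx 273.86 i$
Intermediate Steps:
$T = -38416$ ($T = 6 + \left(89618 - 128040\right) = 6 - 38422 = -38416$)
$\sqrt{T - 36585} = \sqrt{-38416 - 36585} = \sqrt{-75001} = i \sqrt{75001}$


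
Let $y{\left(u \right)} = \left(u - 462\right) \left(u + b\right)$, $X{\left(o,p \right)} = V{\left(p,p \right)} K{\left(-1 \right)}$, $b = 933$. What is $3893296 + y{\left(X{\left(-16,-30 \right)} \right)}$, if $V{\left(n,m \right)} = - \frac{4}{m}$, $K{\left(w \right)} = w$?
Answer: $\frac{778992124}{225} \approx 3.4622 \cdot 10^{6}$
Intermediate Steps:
$X{\left(o,p \right)} = \frac{4}{p}$ ($X{\left(o,p \right)} = - \frac{4}{p} \left(-1\right) = \frac{4}{p}$)
$y{\left(u \right)} = \left(-462 + u\right) \left(933 + u\right)$ ($y{\left(u \right)} = \left(u - 462\right) \left(u + 933\right) = \left(-462 + u\right) \left(933 + u\right)$)
$3893296 + y{\left(X{\left(-16,-30 \right)} \right)} = 3893296 + \left(-431046 + \left(\frac{4}{-30}\right)^{2} + 471 \frac{4}{-30}\right) = 3893296 + \left(-431046 + \left(4 \left(- \frac{1}{30}\right)\right)^{2} + 471 \cdot 4 \left(- \frac{1}{30}\right)\right) = 3893296 + \left(-431046 + \left(- \frac{2}{15}\right)^{2} + 471 \left(- \frac{2}{15}\right)\right) = 3893296 - \frac{96999476}{225} = \frac{778992124}{225}$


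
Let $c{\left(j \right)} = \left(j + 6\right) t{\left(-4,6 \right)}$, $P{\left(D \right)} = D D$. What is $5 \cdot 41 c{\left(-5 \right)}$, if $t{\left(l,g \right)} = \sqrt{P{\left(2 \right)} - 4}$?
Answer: $0$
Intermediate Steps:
$P{\left(D \right)} = D^{2}$
$t{\left(l,g \right)} = 0$ ($t{\left(l,g \right)} = \sqrt{2^{2} - 4} = \sqrt{4 - 4} = \sqrt{0} = 0$)
$c{\left(j \right)} = 0$ ($c{\left(j \right)} = \left(j + 6\right) 0 = \left(6 + j\right) 0 = 0$)
$5 \cdot 41 c{\left(-5 \right)} = 5 \cdot 41 \cdot 0 = 205 \cdot 0 = 0$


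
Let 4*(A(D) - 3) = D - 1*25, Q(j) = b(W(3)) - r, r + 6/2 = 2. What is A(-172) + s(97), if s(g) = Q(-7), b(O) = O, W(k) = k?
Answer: -169/4 ≈ -42.250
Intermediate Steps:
r = -1 (r = -3 + 2 = -1)
Q(j) = 4 (Q(j) = 3 - 1*(-1) = 3 + 1 = 4)
s(g) = 4
A(D) = -13/4 + D/4 (A(D) = 3 + (D - 1*25)/4 = 3 + (D - 25)/4 = 3 + (-25 + D)/4 = 3 + (-25/4 + D/4) = -13/4 + D/4)
A(-172) + s(97) = (-13/4 + (¼)*(-172)) + 4 = (-13/4 - 43) + 4 = -185/4 + 4 = -169/4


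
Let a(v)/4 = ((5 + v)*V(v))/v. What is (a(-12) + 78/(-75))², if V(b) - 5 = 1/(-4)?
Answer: 9078169/90000 ≈ 100.87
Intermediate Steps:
V(b) = 19/4 (V(b) = 5 + 1/(-4) = 5 - ¼ = 19/4)
a(v) = 4*(95/4 + 19*v/4)/v (a(v) = 4*(((5 + v)*(19/4))/v) = 4*((95/4 + 19*v/4)/v) = 4*(95/4 + 19*v/4)/v)
(a(-12) + 78/(-75))² = ((19 + 95/(-12)) + 78/(-75))² = ((19 + 95*(-1/12)) + 78*(-1/75))² = ((19 - 95/12) - 26/25)² = (133/12 - 26/25)² = (3013/300)² = 9078169/90000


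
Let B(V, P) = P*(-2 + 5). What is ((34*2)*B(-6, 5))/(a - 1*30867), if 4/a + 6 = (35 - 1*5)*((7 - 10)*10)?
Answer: -462060/13982753 ≈ -0.033045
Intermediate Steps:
B(V, P) = 3*P (B(V, P) = P*3 = 3*P)
a = -2/453 (a = 4/(-6 + (35 - 1*5)*((7 - 10)*10)) = 4/(-6 + (35 - 5)*(-3*10)) = 4/(-6 + 30*(-30)) = 4/(-6 - 900) = 4/(-906) = 4*(-1/906) = -2/453 ≈ -0.0044150)
((34*2)*B(-6, 5))/(a - 1*30867) = ((34*2)*(3*5))/(-2/453 - 1*30867) = (68*15)/(-2/453 - 30867) = 1020/(-13982753/453) = 1020*(-453/13982753) = -462060/13982753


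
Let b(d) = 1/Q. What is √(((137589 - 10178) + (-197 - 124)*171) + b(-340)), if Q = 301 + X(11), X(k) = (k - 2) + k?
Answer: √7472533641/321 ≈ 269.30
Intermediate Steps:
X(k) = -2 + 2*k (X(k) = (-2 + k) + k = -2 + 2*k)
Q = 321 (Q = 301 + (-2 + 2*11) = 301 + (-2 + 22) = 301 + 20 = 321)
b(d) = 1/321
√(((137589 - 10178) + (-197 - 124)*171) + b(-340)) = √(((137589 - 10178) + (-197 - 124)*171) + 1/321) = √((127411 - 321*171) + 1/321) = √((127411 - 54891) + 1/321) = √(72520 + 1/321) = √(23278921/321) = √7472533641/321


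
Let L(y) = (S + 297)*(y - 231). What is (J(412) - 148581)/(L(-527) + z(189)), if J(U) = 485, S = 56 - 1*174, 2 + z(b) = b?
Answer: 148096/135495 ≈ 1.0930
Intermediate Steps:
z(b) = -2 + b
S = -118 (S = 56 - 174 = -118)
L(y) = -41349 + 179*y (L(y) = (-118 + 297)*(y - 231) = 179*(-231 + y) = -41349 + 179*y)
(J(412) - 148581)/(L(-527) + z(189)) = (485 - 148581)/((-41349 + 179*(-527)) + (-2 + 189)) = -148096/((-41349 - 94333) + 187) = -148096/(-135682 + 187) = -148096/(-135495) = -148096*(-1/135495) = 148096/135495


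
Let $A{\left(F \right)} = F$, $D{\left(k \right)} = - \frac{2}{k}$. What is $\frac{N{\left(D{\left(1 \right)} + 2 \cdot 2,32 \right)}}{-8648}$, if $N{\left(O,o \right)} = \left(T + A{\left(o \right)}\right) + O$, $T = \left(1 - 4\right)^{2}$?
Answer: $- \frac{43}{8648} \approx -0.0049722$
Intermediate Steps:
$T = 9$ ($T = \left(-3\right)^{2} = 9$)
$N{\left(O,o \right)} = 9 + O + o$ ($N{\left(O,o \right)} = \left(9 + o\right) + O = 9 + O + o$)
$\frac{N{\left(D{\left(1 \right)} + 2 \cdot 2,32 \right)}}{-8648} = \frac{9 + \left(- \frac{2}{1} + 2 \cdot 2\right) + 32}{-8648} = \left(9 + \left(\left(-2\right) 1 + 4\right) + 32\right) \left(- \frac{1}{8648}\right) = \left(9 + \left(-2 + 4\right) + 32\right) \left(- \frac{1}{8648}\right) = \left(9 + 2 + 32\right) \left(- \frac{1}{8648}\right) = 43 \left(- \frac{1}{8648}\right) = - \frac{43}{8648}$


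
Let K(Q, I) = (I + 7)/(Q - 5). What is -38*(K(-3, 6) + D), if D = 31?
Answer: -4465/4 ≈ -1116.3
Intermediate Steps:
K(Q, I) = (7 + I)/(-5 + Q)
-38*(K(-3, 6) + D) = -38*((7 + 6)/(-5 - 3) + 31) = -38*(13/(-8) + 31) = -38*(-1/8*13 + 31) = -38*(-13/8 + 31) = -38*235/8 = -4465/4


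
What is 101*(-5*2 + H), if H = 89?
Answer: 7979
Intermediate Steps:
101*(-5*2 + H) = 101*(-5*2 + 89) = 101*(-10 + 89) = 101*79 = 7979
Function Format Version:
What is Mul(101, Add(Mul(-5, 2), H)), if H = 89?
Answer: 7979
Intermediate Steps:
Mul(101, Add(Mul(-5, 2), H)) = Mul(101, Add(Mul(-5, 2), 89)) = Mul(101, Add(-10, 89)) = Mul(101, 79) = 7979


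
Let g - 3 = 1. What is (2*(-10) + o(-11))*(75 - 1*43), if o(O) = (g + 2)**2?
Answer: 512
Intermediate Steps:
g = 4 (g = 3 + 1 = 4)
o(O) = 36 (o(O) = (4 + 2)**2 = 6**2 = 36)
(2*(-10) + o(-11))*(75 - 1*43) = (2*(-10) + 36)*(75 - 1*43) = (-20 + 36)*(75 - 43) = 16*32 = 512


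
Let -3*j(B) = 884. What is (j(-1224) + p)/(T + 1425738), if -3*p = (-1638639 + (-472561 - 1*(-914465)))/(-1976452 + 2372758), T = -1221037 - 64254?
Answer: -349137769/166979966346 ≈ -0.0020909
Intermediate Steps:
j(B) = -884/3 (j(B) = -1/3*884 = -884/3)
T = -1285291
p = 1196735/1188918 (p = -(-1638639 + (-472561 - 1*(-914465)))/(3*(-1976452 + 2372758)) = -(-1638639 + (-472561 + 914465))/(3*396306) = -(-1638639 + 441904)/(3*396306) = -(-1196735)/(3*396306) = -1/3*(-1196735/396306) = 1196735/1188918 ≈ 1.0066)
(j(-1224) + p)/(T + 1425738) = (-884/3 + 1196735/1188918)/(-1285291 + 1425738) = -349137769/1188918/140447 = -349137769/1188918*1/140447 = -349137769/166979966346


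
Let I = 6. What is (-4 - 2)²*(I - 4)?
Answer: 72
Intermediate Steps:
(-4 - 2)²*(I - 4) = (-4 - 2)²*(6 - 4) = (-6)²*2 = 36*2 = 72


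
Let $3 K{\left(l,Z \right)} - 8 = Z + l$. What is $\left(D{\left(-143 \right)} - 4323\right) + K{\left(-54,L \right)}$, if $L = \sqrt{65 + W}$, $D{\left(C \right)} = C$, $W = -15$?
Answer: $- \frac{13444}{3} + \frac{5 \sqrt{2}}{3} \approx -4479.0$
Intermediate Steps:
$L = 5 \sqrt{2}$ ($L = \sqrt{65 - 15} = \sqrt{50} = 5 \sqrt{2} \approx 7.0711$)
$K{\left(l,Z \right)} = \frac{8}{3} + \frac{Z}{3} + \frac{l}{3}$ ($K{\left(l,Z \right)} = \frac{8}{3} + \frac{Z + l}{3} = \frac{8}{3} + \left(\frac{Z}{3} + \frac{l}{3}\right) = \frac{8}{3} + \frac{Z}{3} + \frac{l}{3}$)
$\left(D{\left(-143 \right)} - 4323\right) + K{\left(-54,L \right)} = \left(-143 - 4323\right) + \left(\frac{8}{3} + \frac{5 \sqrt{2}}{3} + \frac{1}{3} \left(-54\right)\right) = -4466 + \left(\frac{8}{3} + \frac{5 \sqrt{2}}{3} - 18\right) = -4466 - \left(\frac{46}{3} - \frac{5 \sqrt{2}}{3}\right) = - \frac{13444}{3} + \frac{5 \sqrt{2}}{3}$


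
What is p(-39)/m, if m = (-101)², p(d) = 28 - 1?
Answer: 27/10201 ≈ 0.0026468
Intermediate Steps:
p(d) = 27
m = 10201
p(-39)/m = 27/10201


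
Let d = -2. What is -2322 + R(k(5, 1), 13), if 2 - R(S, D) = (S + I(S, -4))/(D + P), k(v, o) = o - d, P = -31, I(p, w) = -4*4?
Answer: -41773/18 ≈ -2320.7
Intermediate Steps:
I(p, w) = -16
k(v, o) = 2 + o (k(v, o) = o - 1*(-2) = o + 2 = 2 + o)
R(S, D) = 2 - (-16 + S)/(-31 + D) (R(S, D) = 2 - (S - 16)/(D - 31) = 2 - (-16 + S)/(-31 + D))
-2322 + R(k(5, 1), 13) = -2322 + (-46 - (2 + 1) + 2*13)/(-31 + 13) = -2322 + (-46 - 1*3 + 26)/(-18) = -2322 - (-46 - 3 + 26)/18 = -2322 - 1/18*(-23) = -2322 + 23/18 = -41773/18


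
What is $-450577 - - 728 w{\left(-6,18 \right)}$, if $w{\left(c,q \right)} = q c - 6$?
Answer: $-533569$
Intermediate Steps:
$w{\left(c,q \right)} = -6 + c q$ ($w{\left(c,q \right)} = c q - 6 = -6 + c q$)
$-450577 - - 728 w{\left(-6,18 \right)} = -450577 - - 728 \left(-6 - 108\right) = -450577 - \left(-728\right) \left(-114\right) = -450577 - 82992 = -533569$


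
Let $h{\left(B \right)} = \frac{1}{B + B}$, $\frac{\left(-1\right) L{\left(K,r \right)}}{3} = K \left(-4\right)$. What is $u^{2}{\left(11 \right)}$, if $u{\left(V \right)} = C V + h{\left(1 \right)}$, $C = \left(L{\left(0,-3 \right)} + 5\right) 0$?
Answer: $\frac{1}{4} \approx 0.25$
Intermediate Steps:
$L{\left(K,r \right)} = 12 K$ ($L{\left(K,r \right)} = - 3 K \left(-4\right) = - 3 \left(- 4 K\right) = 12 K$)
$h{\left(B \right)} = \frac{1}{2 B}$
$C = 0$ ($C = \left(12 \cdot 0 + 5\right) 0 = \left(0 + 5\right) 0 = 5 \cdot 0 = 0$)
$u{\left(V \right)} = \frac{1}{2}$ ($u{\left(V \right)} = 0 V + \frac{1}{2 \cdot 1} = 0 + \frac{1}{2} \cdot 1 = 0 + \frac{1}{2} = \frac{1}{2}$)
$u^{2}{\left(11 \right)} = \left(\frac{1}{2}\right)^{2} = \frac{1}{4}$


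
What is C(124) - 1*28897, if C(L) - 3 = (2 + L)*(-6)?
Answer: -29650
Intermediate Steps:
C(L) = -9 - 6*L (C(L) = 3 + (2 + L)*(-6) = 3 + (-12 - 6*L) = -9 - 6*L)
C(124) - 1*28897 = (-9 - 6*124) - 1*28897 = (-9 - 744) - 28897 = -753 - 28897 = -29650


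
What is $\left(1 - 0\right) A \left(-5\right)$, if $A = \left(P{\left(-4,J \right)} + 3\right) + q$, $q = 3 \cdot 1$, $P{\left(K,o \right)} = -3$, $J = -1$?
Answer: $-15$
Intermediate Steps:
$q = 3$
$A = 3$ ($A = \left(-3 + 3\right) + 3 = 0 + 3 = 3$)
$\left(1 - 0\right) A \left(-5\right) = \left(1 - 0\right) 3 \left(-5\right) = \left(1 + 0\right) 3 \left(-5\right) = 1 \cdot 3 \left(-5\right) = 3 \left(-5\right) = -15$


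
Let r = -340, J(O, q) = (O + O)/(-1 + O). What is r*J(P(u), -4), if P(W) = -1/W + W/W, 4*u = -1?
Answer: -850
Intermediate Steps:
u = -1/4 (u = (1/4)*(-1) = -1/4 ≈ -0.25000)
P(W) = 1 - 1/W (P(W) = -1/W + 1 = 1 - 1/W)
J(O, q) = 2*O/(-1 + O) (J(O, q) = (2*O)/(-1 + O) = 2*O/(-1 + O))
r*J(P(u), -4) = -680*(-1 - 1/4)/(-1/4)/(-1 + (-1 - 1/4)/(-1/4)) = -680*(-4*(-5/4))/(-1 - 4*(-5/4)) = -680*5/(-1 + 5) = -680*5/4 = -340*5/2 = -850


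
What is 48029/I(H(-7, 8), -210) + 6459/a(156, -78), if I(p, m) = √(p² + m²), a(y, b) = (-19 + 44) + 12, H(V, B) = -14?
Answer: 6459/37 + 48029*√226/3164 ≈ 402.77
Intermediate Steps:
a(y, b) = 37 (a(y, b) = 25 + 12 = 37)
I(p, m) = √(m² + p²)
48029/I(H(-7, 8), -210) + 6459/a(156, -78) = 48029/(√((-210)² + (-14)²)) + 6459/37 = 48029/(√(44100 + 196)) + 6459*(1/37) = 48029/(√44296) + 6459/37 = 48029/((14*√226)) + 6459/37 = 48029*(√226/3164) + 6459/37 = 48029*√226/3164 + 6459/37 = 6459/37 + 48029*√226/3164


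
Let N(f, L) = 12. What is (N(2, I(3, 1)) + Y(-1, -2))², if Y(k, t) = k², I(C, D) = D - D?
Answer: 169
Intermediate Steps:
I(C, D) = 0
(N(2, I(3, 1)) + Y(-1, -2))² = (12 + (-1)²)² = (12 + 1)² = 13² = 169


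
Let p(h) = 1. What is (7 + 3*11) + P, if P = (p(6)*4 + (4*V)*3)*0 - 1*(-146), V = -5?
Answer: 186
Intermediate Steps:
P = 146 (P = (1*4 + (4*(-5))*3)*0 - 1*(-146) = (4 - 20*3)*0 + 146 = (4 - 60)*0 + 146 = -56*0 + 146 = 0 + 146 = 146)
(7 + 3*11) + P = (7 + 3*11) + 146 = (7 + 33) + 146 = 40 + 146 = 186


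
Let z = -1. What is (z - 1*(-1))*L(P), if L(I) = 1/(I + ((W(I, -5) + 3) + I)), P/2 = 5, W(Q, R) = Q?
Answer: 0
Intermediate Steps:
P = 10 (P = 2*5 = 10)
L(I) = 1/(3 + 3*I) (L(I) = 1/(I + ((I + 3) + I)) = 1/(I + ((3 + I) + I)) = 1/(I + (3 + 2*I)) = 1/(3 + 3*I))
(z - 1*(-1))*L(P) = (-1 - 1*(-1))*(1/(3*(1 + 10))) = (-1 + 1)*((1/3)/11) = 0*((1/3)*(1/11)) = 0*(1/33) = 0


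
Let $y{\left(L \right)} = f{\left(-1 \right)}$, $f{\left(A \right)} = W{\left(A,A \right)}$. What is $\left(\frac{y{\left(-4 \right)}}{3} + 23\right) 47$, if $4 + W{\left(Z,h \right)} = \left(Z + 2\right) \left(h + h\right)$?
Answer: $987$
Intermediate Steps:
$W{\left(Z,h \right)} = -4 + 2 h \left(2 + Z\right)$ ($W{\left(Z,h \right)} = -4 + \left(Z + 2\right) \left(h + h\right) = -4 + \left(2 + Z\right) 2 h = -4 + 2 h \left(2 + Z\right)$)
$f{\left(A \right)} = -4 + 2 A^{2} + 4 A$ ($f{\left(A \right)} = -4 + 4 A + 2 A A = -4 + 4 A + 2 A^{2} = -4 + 2 A^{2} + 4 A$)
$y{\left(L \right)} = -6$ ($y{\left(L \right)} = -4 + 2 \left(-1\right)^{2} + 4 \left(-1\right) = -4 + 2 \cdot 1 - 4 = -4 + 2 - 4 = -6$)
$\left(\frac{y{\left(-4 \right)}}{3} + 23\right) 47 = \left(- \frac{6}{3} + 23\right) 47 = \left(\left(-6\right) \frac{1}{3} + 23\right) 47 = \left(-2 + 23\right) 47 = 21 \cdot 47 = 987$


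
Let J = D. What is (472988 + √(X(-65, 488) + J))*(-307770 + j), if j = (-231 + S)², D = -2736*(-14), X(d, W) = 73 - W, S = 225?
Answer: -145554489192 - 307734*√37889 ≈ -1.4561e+11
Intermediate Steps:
D = 38304
J = 38304
j = 36 (j = (-231 + 225)² = (-6)² = 36)
(472988 + √(X(-65, 488) + J))*(-307770 + j) = (472988 + √((73 - 1*488) + 38304))*(-307770 + 36) = (472988 + √((73 - 488) + 38304))*(-307734) = (472988 + √(-415 + 38304))*(-307734) = (472988 + √37889)*(-307734) = -145554489192 - 307734*√37889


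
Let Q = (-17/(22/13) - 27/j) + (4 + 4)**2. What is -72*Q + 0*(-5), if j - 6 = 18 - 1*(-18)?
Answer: -295560/77 ≈ -3838.4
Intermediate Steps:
j = 42 (j = 6 + (18 - 1*(-18)) = 6 + (18 + 18) = 6 + 36 = 42)
Q = 4105/77 (Q = (-17/(22/13) - 27/42) + (4 + 4)**2 = (-17/(22*(1/13)) - 27*1/42) + 8**2 = (-17/22/13 - 9/14) + 64 = (-17*13/22 - 9/14) + 64 = (-221/22 - 9/14) + 64 = -823/77 + 64 = 4105/77 ≈ 53.312)
-72*Q + 0*(-5) = -72*4105/77 + 0*(-5) = -295560/77 + 0 = -295560/77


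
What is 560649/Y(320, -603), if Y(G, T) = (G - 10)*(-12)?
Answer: -186883/1240 ≈ -150.71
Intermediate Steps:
Y(G, T) = 120 - 12*G (Y(G, T) = (-10 + G)*(-12) = 120 - 12*G)
560649/Y(320, -603) = 560649/(120 - 12*320) = 560649/(120 - 3840) = 560649/(-3720) = 560649*(-1/3720) = -186883/1240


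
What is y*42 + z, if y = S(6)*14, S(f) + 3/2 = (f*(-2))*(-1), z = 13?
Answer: 6187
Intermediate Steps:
S(f) = -3/2 + 2*f (S(f) = -3/2 + (f*(-2))*(-1) = -3/2 - 2*f*(-1) = -3/2 + 2*f)
y = 147 (y = (-3/2 + 2*6)*14 = (-3/2 + 12)*14 = (21/2)*14 = 147)
y*42 + z = 147*42 + 13 = 6174 + 13 = 6187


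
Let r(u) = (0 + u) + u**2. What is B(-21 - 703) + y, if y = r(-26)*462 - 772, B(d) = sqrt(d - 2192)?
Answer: 299528 + 54*I ≈ 2.9953e+5 + 54.0*I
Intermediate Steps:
B(d) = sqrt(-2192 + d)
r(u) = u + u**2
y = 299528 (y = -26*(1 - 26)*462 - 772 = -26*(-25)*462 - 772 = 650*462 - 772 = 300300 - 772 = 299528)
B(-21 - 703) + y = sqrt(-2192 + (-21 - 703)) + 299528 = sqrt(-2192 - 724) + 299528 = sqrt(-2916) + 299528 = 54*I + 299528 = 299528 + 54*I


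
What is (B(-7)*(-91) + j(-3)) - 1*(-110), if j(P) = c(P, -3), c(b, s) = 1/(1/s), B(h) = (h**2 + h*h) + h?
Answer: -8174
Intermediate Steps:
B(h) = h + 2*h**2 (B(h) = (h**2 + h**2) + h = 2*h**2 + h = h + 2*h**2)
c(b, s) = s
j(P) = -3
(B(-7)*(-91) + j(-3)) - 1*(-110) = (-7*(1 + 2*(-7))*(-91) - 3) - 1*(-110) = (-7*(1 - 14)*(-91) - 3) + 110 = (-7*(-13)*(-91) - 3) + 110 = (91*(-91) - 3) + 110 = (-8281 - 3) + 110 = -8284 + 110 = -8174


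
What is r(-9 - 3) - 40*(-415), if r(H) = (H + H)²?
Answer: 17176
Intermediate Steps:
r(H) = 4*H² (r(H) = (2*H)² = 4*H²)
r(-9 - 3) - 40*(-415) = 4*(-9 - 3)² - 40*(-415) = 4*(-12)² + 16600 = 4*144 + 16600 = 576 + 16600 = 17176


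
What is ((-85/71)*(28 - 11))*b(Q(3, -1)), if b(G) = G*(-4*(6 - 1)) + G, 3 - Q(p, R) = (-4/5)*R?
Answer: 60401/71 ≈ 850.72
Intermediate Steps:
Q(p, R) = 3 + 4*R/5 (Q(p, R) = 3 - (-4/5)*R = 3 - (-4*⅕)*R = 3 - (-4)*R/5 = 3 + 4*R/5)
b(G) = -19*G (b(G) = G*(-4*5) + G = G*(-20) + G = -20*G + G = -19*G)
((-85/71)*(28 - 11))*b(Q(3, -1)) = ((-85/71)*(28 - 11))*(-19*(3 + (⅘)*(-1))) = (-85*1/71*17)*(-19*(3 - ⅘)) = (-85/71*17)*(-19*11/5) = -1445/71*(-209/5) = 60401/71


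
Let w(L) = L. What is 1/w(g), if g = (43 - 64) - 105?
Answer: -1/126 ≈ -0.0079365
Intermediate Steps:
g = -126 (g = -21 - 105 = -126)
1/w(g) = 1/(-126) = -1/126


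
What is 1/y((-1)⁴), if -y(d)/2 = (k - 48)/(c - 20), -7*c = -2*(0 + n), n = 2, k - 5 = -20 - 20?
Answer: -68/581 ≈ -0.11704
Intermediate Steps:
k = -35 (k = 5 + (-20 - 20) = 5 - 40 = -35)
c = 4/7 (c = -(-2)*(0 + 2)/7 = -(-2)*2/7 = -⅐*(-4) = 4/7 ≈ 0.57143)
y(d) = -581/68 (y(d) = -2*(-35 - 48)/(4/7 - 20) = -(-166)/(-136/7) = -(-166)*(-7)/136 = -2*581/136 = -581/68)
1/y((-1)⁴) = 1/(-581/68) = -68/581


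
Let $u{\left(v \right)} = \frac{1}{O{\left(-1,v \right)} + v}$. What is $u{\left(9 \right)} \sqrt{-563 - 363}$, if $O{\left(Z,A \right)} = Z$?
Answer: $\frac{i \sqrt{926}}{8} \approx 3.8038 i$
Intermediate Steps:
$u{\left(v \right)} = \frac{1}{-1 + v}$
$u{\left(9 \right)} \sqrt{-563 - 363} = \frac{\sqrt{-563 - 363}}{-1 + 9} = \frac{\sqrt{-926}}{8} = \frac{i \sqrt{926}}{8}$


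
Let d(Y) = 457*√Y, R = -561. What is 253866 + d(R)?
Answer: 253866 + 457*I*√561 ≈ 2.5387e+5 + 10824.0*I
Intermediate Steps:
253866 + d(R) = 253866 + 457*√(-561) = 253866 + 457*(I*√561) = 253866 + 457*I*√561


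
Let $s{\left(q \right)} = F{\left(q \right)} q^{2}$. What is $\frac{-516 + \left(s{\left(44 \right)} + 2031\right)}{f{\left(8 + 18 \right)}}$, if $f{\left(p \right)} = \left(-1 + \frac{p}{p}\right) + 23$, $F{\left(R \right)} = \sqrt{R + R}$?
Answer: $\frac{1515}{23} + \frac{3872 \sqrt{22}}{23} \approx 855.49$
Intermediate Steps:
$F{\left(R \right)} = \sqrt{2} \sqrt{R}$ ($F{\left(R \right)} = \sqrt{2 R} = \sqrt{2} \sqrt{R}$)
$s{\left(q \right)} = \sqrt{2} q^{\frac{5}{2}}$ ($s{\left(q \right)} = \sqrt{2} \sqrt{q} q^{2} = \sqrt{2} q^{\frac{5}{2}}$)
$f{\left(p \right)} = 23$ ($f{\left(p \right)} = \left(-1 + 1\right) + 23 = 0 + 23 = 23$)
$\frac{-516 + \left(s{\left(44 \right)} + 2031\right)}{f{\left(8 + 18 \right)}} = \frac{-516 + \left(\sqrt{2} \cdot 44^{\frac{5}{2}} + 2031\right)}{23} = \left(-516 + \left(\sqrt{2} \cdot 3872 \sqrt{11} + 2031\right)\right) \frac{1}{23} = \left(-516 + \left(3872 \sqrt{22} + 2031\right)\right) \frac{1}{23} = \left(-516 + \left(2031 + 3872 \sqrt{22}\right)\right) \frac{1}{23} = \left(1515 + 3872 \sqrt{22}\right) \frac{1}{23} = \frac{1515}{23} + \frac{3872 \sqrt{22}}{23}$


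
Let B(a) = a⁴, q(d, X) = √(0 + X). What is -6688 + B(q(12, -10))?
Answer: -6588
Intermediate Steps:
q(d, X) = √X
-6688 + B(q(12, -10)) = -6688 + (√(-10))⁴ = -6688 + (I*√10)⁴ = -6688 + 100 = -6588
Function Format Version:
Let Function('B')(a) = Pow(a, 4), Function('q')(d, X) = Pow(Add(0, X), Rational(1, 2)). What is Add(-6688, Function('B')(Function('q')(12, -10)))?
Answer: -6588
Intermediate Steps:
Function('q')(d, X) = Pow(X, Rational(1, 2))
Add(-6688, Function('B')(Function('q')(12, -10))) = Add(-6688, Pow(Pow(-10, Rational(1, 2)), 4)) = Add(-6688, Pow(Mul(I, Pow(10, Rational(1, 2))), 4)) = Add(-6688, 100) = -6588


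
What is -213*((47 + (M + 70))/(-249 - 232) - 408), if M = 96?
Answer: 41846193/481 ≈ 86998.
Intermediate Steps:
-213*((47 + (M + 70))/(-249 - 232) - 408) = -213*((47 + (96 + 70))/(-249 - 232) - 408) = -213*((47 + 166)/(-481) - 408) = -213*(213*(-1/481) - 408) = -213*(-213/481 - 408) = -213*(-196461/481) = 41846193/481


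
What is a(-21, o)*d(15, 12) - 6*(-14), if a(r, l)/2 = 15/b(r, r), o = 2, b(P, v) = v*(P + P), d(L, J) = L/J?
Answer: 49417/588 ≈ 84.042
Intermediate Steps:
b(P, v) = 2*P*v (b(P, v) = v*(2*P) = 2*P*v)
a(r, l) = 15/r² (a(r, l) = 2*(15/((2*r*r))) = 2*(15/((2*r²))) = 2*(15*(1/(2*r²))) = 2*(15/(2*r²)) = 15/r²)
a(-21, o)*d(15, 12) - 6*(-14) = (15/(-21)²)*(15/12) - 6*(-14) = (15*(1/441))*(15*(1/12)) + 84 = (5/147)*(5/4) + 84 = 25/588 + 84 = 49417/588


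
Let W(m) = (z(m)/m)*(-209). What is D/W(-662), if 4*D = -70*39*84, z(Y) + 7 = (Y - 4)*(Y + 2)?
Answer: -37952460/91866577 ≈ -0.41313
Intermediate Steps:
z(Y) = -7 + (-4 + Y)*(2 + Y) (z(Y) = -7 + (Y - 4)*(Y + 2) = -7 + (-4 + Y)*(2 + Y))
W(m) = -209*(-15 + m**2 - 2*m)/m (W(m) = ((-15 + m**2 - 2*m)/m)*(-209) = -209*(-15 + m**2 - 2*m)/m)
D = -57330 (D = (-70*39*84)/4 = (-2730*84)/4 = (1/4)*(-229320) = -57330)
D/W(-662) = -57330/(418 - 209*(-662) + 3135/(-662)) = -57330/(418 + 138358 + 3135*(-1/662)) = -57330/(418 + 138358 - 3135/662) = -57330/91866577/662 = -57330*662/91866577 = -37952460/91866577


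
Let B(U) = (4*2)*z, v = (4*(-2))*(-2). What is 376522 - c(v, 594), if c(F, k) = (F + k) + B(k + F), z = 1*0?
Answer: 375912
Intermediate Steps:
z = 0
v = 16 (v = -8*(-2) = 16)
B(U) = 0 (B(U) = (4*2)*0 = 8*0 = 0)
c(F, k) = F + k (c(F, k) = (F + k) + 0 = F + k)
376522 - c(v, 594) = 376522 - (16 + 594) = 376522 - 1*610 = 376522 - 610 = 375912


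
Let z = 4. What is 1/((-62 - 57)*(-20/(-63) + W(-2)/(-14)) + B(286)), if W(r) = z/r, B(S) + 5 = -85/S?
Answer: -2574/154633 ≈ -0.016646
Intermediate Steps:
B(S) = -5 - 85/S
W(r) = 4/r
1/((-62 - 57)*(-20/(-63) + W(-2)/(-14)) + B(286)) = 1/((-62 - 57)*(-20/(-63) + (4/(-2))/(-14)) + (-5 - 85/286)) = 1/(-119*(-20*(-1/63) + (4*(-½))*(-1/14)) + (-5 - 85*1/286)) = 1/(-119*(20/63 - 2*(-1/14)) + (-5 - 85/286)) = 1/(-119*(20/63 + ⅐) - 1515/286) = 1/(-119*29/63 - 1515/286) = 1/(-493/9 - 1515/286) = 1/(-154633/2574) = -2574/154633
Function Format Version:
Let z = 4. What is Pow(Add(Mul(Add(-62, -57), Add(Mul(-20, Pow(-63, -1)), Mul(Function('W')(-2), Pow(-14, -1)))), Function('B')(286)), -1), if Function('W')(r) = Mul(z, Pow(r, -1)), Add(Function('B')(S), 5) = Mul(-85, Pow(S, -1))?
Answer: Rational(-2574, 154633) ≈ -0.016646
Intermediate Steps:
Function('B')(S) = Add(-5, Mul(-85, Pow(S, -1)))
Function('W')(r) = Mul(4, Pow(r, -1))
Pow(Add(Mul(Add(-62, -57), Add(Mul(-20, Pow(-63, -1)), Mul(Function('W')(-2), Pow(-14, -1)))), Function('B')(286)), -1) = Pow(Add(Mul(Add(-62, -57), Add(Mul(-20, Pow(-63, -1)), Mul(Mul(4, Pow(-2, -1)), Pow(-14, -1)))), Add(-5, Mul(-85, Pow(286, -1)))), -1) = Pow(Add(Mul(-119, Add(Mul(-20, Rational(-1, 63)), Mul(Mul(4, Rational(-1, 2)), Rational(-1, 14)))), Add(-5, Mul(-85, Rational(1, 286)))), -1) = Pow(Add(Mul(-119, Add(Rational(20, 63), Mul(-2, Rational(-1, 14)))), Add(-5, Rational(-85, 286))), -1) = Pow(Add(Mul(-119, Add(Rational(20, 63), Rational(1, 7))), Rational(-1515, 286)), -1) = Pow(Add(Mul(-119, Rational(29, 63)), Rational(-1515, 286)), -1) = Pow(Add(Rational(-493, 9), Rational(-1515, 286)), -1) = Pow(Rational(-154633, 2574), -1) = Rational(-2574, 154633)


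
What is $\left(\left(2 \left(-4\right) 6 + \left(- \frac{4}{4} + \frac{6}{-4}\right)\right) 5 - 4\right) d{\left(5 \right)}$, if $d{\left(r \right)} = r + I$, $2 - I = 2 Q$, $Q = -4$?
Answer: $- \frac{7695}{2} \approx -3847.5$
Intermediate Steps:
$I = 10$ ($I = 2 - 2 \left(-4\right) = 2 - -8 = 2 + 8 = 10$)
$d{\left(r \right)} = 10 + r$ ($d{\left(r \right)} = r + 10 = 10 + r$)
$\left(\left(2 \left(-4\right) 6 + \left(- \frac{4}{4} + \frac{6}{-4}\right)\right) 5 - 4\right) d{\left(5 \right)} = \left(\left(2 \left(-4\right) 6 + \left(- \frac{4}{4} + \frac{6}{-4}\right)\right) 5 - 4\right) \left(10 + 5\right) = \left(\left(\left(-8\right) 6 + \left(\left(-4\right) \frac{1}{4} + 6 \left(- \frac{1}{4}\right)\right)\right) 5 - 4\right) 15 = \left(\left(-48 - \frac{5}{2}\right) 5 - 4\right) 15 = \left(\left(- \frac{101}{2}\right) 5 - 4\right) 15 = \left(- \frac{505}{2} - 4\right) 15 = \left(- \frac{513}{2}\right) 15 = - \frac{7695}{2}$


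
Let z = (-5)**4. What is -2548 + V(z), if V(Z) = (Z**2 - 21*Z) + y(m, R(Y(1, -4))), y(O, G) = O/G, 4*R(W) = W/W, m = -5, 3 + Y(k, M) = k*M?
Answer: 374932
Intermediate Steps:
Y(k, M) = -3 + M*k (Y(k, M) = -3 + k*M = -3 + M*k)
z = 625
R(W) = 1/4 (R(W) = (W/W)/4 = (1/4)*1 = 1/4)
V(Z) = -20 + Z**2 - 21*Z (V(Z) = (Z**2 - 21*Z) - 5/1/4 = (Z**2 - 21*Z) - 5*4 = (Z**2 - 21*Z) - 20 = -20 + Z**2 - 21*Z)
-2548 + V(z) = -2548 + (-20 + 625**2 - 21*625) = -2548 + (-20 + 390625 - 13125) = -2548 + 377480 = 374932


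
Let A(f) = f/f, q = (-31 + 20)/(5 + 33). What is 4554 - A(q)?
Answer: 4553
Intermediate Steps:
q = -11/38 ≈ -0.28947
A(f) = 1
4554 - A(q) = 4554 - 1*1 = 4554 - 1 = 4553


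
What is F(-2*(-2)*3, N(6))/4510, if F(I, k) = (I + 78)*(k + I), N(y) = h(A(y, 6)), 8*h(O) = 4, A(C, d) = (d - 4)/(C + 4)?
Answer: 225/902 ≈ 0.24945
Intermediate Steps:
A(C, d) = (-4 + d)/(4 + C)
h(O) = 1/2 (h(O) = (1/8)*4 = 1/2)
N(y) = 1/2
F(I, k) = (78 + I)*(I + k)
F(-2*(-2)*3, N(6))/4510 = ((-2*(-2)*3)**2 + 78*(-2*(-2)*3) + 78*(1/2) + (-2*(-2)*3)*(1/2))/4510 = ((4*3)**2 + 78*(4*3) + 39 + (4*3)*(1/2))*(1/4510) = (12**2 + 78*12 + 39 + 12*(1/2))*(1/4510) = (144 + 936 + 39 + 6)*(1/4510) = 1125*(1/4510) = 225/902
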